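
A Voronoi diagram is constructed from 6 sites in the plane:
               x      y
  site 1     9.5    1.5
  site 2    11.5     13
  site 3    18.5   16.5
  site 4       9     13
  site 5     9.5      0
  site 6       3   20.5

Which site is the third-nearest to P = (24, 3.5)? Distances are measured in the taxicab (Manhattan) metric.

d(P, site 1) = |24−9.5| + |3.5−1.5| = 14.5 + 2 = 16.5
d(P, site 2) = |24−11.5| + |3.5−13| = 12.5 + 9.5 = 22
d(P, site 3) = |24−18.5| + |3.5−16.5| = 5.5 + 13 = 18.5
d(P, site 4) = |24−9| + |3.5−13| = 15 + 9.5 = 24.5
d(P, site 5) = |24−9.5| + |3.5−0| = 14.5 + 3.5 = 18
d(P, site 6) = |24−3| + |3.5−20.5| = 21 + 17 = 38
Sorted ascending: site 1, site 5, site 3, site 2, … — the third-nearest is site 3.

site 3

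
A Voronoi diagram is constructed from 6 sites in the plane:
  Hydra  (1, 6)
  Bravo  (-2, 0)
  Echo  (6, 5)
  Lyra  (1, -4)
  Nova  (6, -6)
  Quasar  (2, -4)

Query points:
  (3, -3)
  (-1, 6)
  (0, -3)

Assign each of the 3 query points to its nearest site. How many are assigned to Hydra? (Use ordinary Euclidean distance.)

(3, -3) — d² to each: Hydra:85, Bravo:34, Echo:73, Lyra:5, Nova:18, Quasar:2 → nearest is Quasar
(-1, 6) — d² to each: Hydra:4, Bravo:37, Echo:50, Lyra:104, Nova:193, Quasar:109 → nearest is Hydra
(0, -3) — d² to each: Hydra:82, Bravo:13, Echo:100, Lyra:2, Nova:45, Quasar:5 → nearest is Lyra
1 of the 3 points has Hydra as nearest.

1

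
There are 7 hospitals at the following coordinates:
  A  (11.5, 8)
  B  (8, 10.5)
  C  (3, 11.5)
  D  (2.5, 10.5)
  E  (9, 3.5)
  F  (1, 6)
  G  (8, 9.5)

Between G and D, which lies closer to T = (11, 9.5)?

Compare squared distances:
|TG|² = (11−8)² + (9.5−9.5)² = 9 + 0 = 9
|TD|² = (11−2.5)² + (9.5−10.5)² = 72.25 + 1 = 73.25
9 < 73.25, so G is closer.

G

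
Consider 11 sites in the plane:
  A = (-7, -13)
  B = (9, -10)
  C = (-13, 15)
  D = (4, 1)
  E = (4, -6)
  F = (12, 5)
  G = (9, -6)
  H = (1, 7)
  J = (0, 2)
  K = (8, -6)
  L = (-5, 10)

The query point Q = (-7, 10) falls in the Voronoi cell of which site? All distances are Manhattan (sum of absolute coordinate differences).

L

d(Q,A) = |-7−(-7)| + |10−(-13)| = 0 + 23 = 23
d(Q,B) = |-7−9| + |10−(-10)| = 16 + 20 = 36
d(Q,C) = |-7−(-13)| + |10−15| = 6 + 5 = 11
d(Q,D) = |-7−4| + |10−1| = 11 + 9 = 20
d(Q,E) = |-7−4| + |10−(-6)| = 11 + 16 = 27
d(Q,F) = |-7−12| + |10−5| = 19 + 5 = 24
d(Q,G) = |-7−9| + |10−(-6)| = 16 + 16 = 32
d(Q,H) = |-7−1| + |10−7| = 8 + 3 = 11
d(Q,J) = |-7−0| + |10−2| = 7 + 8 = 15
d(Q,K) = |-7−8| + |10−(-6)| = 15 + 16 = 31
d(Q,L) = |-7−(-5)| + |10−10| = 2 + 0 = 2
L is nearest.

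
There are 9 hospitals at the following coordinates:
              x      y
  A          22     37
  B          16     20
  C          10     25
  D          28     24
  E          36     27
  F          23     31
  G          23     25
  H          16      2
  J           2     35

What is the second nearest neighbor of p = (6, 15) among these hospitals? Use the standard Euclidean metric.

B

Since √ is increasing, it suffices to compare squared distances:
|pA|² = (6−22)² + (15−37)² = 256 + 484 = 740
|pB|² = (6−16)² + (15−20)² = 100 + 25 = 125
|pC|² = (6−10)² + (15−25)² = 16 + 100 = 116
|pD|² = (6−28)² + (15−24)² = 484 + 81 = 565
|pE|² = (6−36)² + (15−27)² = 900 + 144 = 1044
|pF|² = (6−23)² + (15−31)² = 289 + 256 = 545
|pG|² = (6−23)² + (15−25)² = 289 + 100 = 389
|pH|² = (6−16)² + (15−2)² = 100 + 169 = 269
|pJ|² = (6−2)² + (15−35)² = 16 + 400 = 416
Sorted ascending: C, B, H, … — the second-nearest is B.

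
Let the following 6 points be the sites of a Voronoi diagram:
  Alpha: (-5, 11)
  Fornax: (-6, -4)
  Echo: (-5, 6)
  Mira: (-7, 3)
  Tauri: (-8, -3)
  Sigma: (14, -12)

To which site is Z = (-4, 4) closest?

Squared Euclidean distances:
d²(Z, Alpha) = (-4−(-5))² + (4−11)² = 1 + 49 = 50
d²(Z, Fornax) = (-4−(-6))² + (4−(-4))² = 4 + 64 = 68
d²(Z, Echo) = (-4−(-5))² + (4−6)² = 1 + 4 = 5
d²(Z, Mira) = (-4−(-7))² + (4−3)² = 9 + 1 = 10
d²(Z, Tauri) = (-4−(-8))² + (4−(-3))² = 16 + 49 = 65
d²(Z, Sigma) = (-4−14)² + (4−(-12))² = 324 + 256 = 580
The smallest is to Echo, so Z lies in the Voronoi region of Echo.

Echo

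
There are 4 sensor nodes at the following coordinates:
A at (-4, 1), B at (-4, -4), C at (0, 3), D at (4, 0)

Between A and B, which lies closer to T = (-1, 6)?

Compare squared distances:
|TA|² = (-1−(-4))² + (6−1)² = 9 + 25 = 34
|TB|² = (-1−(-4))² + (6−(-4))² = 9 + 100 = 109
34 < 109, so A is closer.

A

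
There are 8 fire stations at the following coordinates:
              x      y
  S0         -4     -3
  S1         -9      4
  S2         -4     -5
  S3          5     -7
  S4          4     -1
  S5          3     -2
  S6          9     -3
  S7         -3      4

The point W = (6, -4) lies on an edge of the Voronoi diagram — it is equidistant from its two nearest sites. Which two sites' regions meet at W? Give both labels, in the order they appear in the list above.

Squared distances from W to each site:
|WS0|² = (6−(-4))² + (-4−(-3))² = 100 + 1 = 101
|WS1|² = (6−(-9))² + (-4−4)² = 225 + 64 = 289
|WS2|² = (6−(-4))² + (-4−(-5))² = 100 + 1 = 101
|WS3|² = (6−5)² + (-4−(-7))² = 1 + 9 = 10
|WS4|² = (6−4)² + (-4−(-1))² = 4 + 9 = 13
|WS5|² = (6−3)² + (-4−(-2))² = 9 + 4 = 13
|WS6|² = (6−9)² + (-4−(-3))² = 9 + 1 = 10
|WS7|² = (6−(-3))² + (-4−4)² = 81 + 64 = 145
W is equidistant from S3 and S6 (both at squared distance 10), and every other site is strictly farther — so W lies on the S3–S6 Voronoi edge.

S3 and S6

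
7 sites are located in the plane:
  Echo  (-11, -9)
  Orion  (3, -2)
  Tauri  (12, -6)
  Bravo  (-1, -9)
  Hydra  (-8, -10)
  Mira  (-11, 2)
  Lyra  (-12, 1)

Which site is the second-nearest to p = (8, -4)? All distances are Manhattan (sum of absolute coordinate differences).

d(p, Echo) = |8−(-11)| + |-4−(-9)| = 19 + 5 = 24
d(p, Orion) = |8−3| + |-4−(-2)| = 5 + 2 = 7
d(p, Tauri) = |8−12| + |-4−(-6)| = 4 + 2 = 6
d(p, Bravo) = |8−(-1)| + |-4−(-9)| = 9 + 5 = 14
d(p, Hydra) = |8−(-8)| + |-4−(-10)| = 16 + 6 = 22
d(p, Mira) = |8−(-11)| + |-4−2| = 19 + 6 = 25
d(p, Lyra) = |8−(-12)| + |-4−1| = 20 + 5 = 25
Sorted ascending: Tauri, Orion, Bravo, … — the second-nearest is Orion.

Orion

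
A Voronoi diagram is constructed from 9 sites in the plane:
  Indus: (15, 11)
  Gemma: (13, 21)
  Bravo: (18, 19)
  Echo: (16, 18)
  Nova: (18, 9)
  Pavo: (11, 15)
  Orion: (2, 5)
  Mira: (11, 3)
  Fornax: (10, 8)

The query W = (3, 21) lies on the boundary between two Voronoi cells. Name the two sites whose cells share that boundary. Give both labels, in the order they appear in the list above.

Squared distances from W to each site:
d²(W, Indus) = 144 + 100 = 244
d²(W, Gemma) = 100 + 0 = 100
d²(W, Bravo) = 225 + 4 = 229
d²(W, Echo) = 169 + 9 = 178
d²(W, Nova) = 225 + 144 = 369
d²(W, Pavo) = 64 + 36 = 100
d²(W, Orion) = 1 + 256 = 257
d²(W, Mira) = 64 + 324 = 388
d²(W, Fornax) = 49 + 169 = 218
W is equidistant from Gemma and Pavo (both at squared distance 100), and every other site is strictly farther — so W lies on the Gemma–Pavo Voronoi edge.

Gemma and Pavo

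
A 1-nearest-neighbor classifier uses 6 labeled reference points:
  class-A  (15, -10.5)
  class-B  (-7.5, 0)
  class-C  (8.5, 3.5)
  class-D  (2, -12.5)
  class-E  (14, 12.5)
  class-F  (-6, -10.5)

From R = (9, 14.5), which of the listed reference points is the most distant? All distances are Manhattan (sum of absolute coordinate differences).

d(R, class-A) = |9−15| + |14.5−(-10.5)| = 6 + 25 = 31
d(R, class-B) = |9−(-7.5)| + |14.5−0| = 16.5 + 14.5 = 31
d(R, class-C) = |9−8.5| + |14.5−3.5| = 0.5 + 11 = 11.5
d(R, class-D) = |9−2| + |14.5−(-12.5)| = 7 + 27 = 34
d(R, class-E) = |9−14| + |14.5−12.5| = 5 + 2 = 7
d(R, class-F) = |9−(-6)| + |14.5−(-10.5)| = 15 + 25 = 40
The largest is to class-F.

class-F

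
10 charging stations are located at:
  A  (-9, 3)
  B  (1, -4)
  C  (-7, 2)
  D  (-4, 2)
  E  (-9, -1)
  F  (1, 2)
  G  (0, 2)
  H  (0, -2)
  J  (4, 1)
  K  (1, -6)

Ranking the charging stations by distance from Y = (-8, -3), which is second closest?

Squared Euclidean distances:
|YA|² = 1 + 36 = 37
|YB|² = 81 + 1 = 82
|YC|² = 1 + 25 = 26
|YD|² = 16 + 25 = 41
|YE|² = 1 + 4 = 5
|YF|² = 81 + 25 = 106
|YG|² = 64 + 25 = 89
|YH|² = 64 + 1 = 65
|YJ|² = 144 + 16 = 160
|YK|² = 81 + 9 = 90
Sorted ascending: E, C, A, … — the second-nearest is C.

C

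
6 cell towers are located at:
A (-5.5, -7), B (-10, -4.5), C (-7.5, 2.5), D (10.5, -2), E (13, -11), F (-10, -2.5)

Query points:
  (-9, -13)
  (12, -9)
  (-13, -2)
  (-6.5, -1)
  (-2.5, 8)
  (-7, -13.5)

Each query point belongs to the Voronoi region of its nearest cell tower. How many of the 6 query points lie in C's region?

2

(-9, -13) — d² to each: A:48.25, B:73.25, C:242.5, D:501.25, E:488, F:111.25 → nearest is A
(12, -9) — d² to each: A:310.25, B:504.25, C:512.5, D:51.25, E:5, F:526.25 → nearest is E
(-13, -2) — d² to each: A:81.25, B:15.25, C:50.5, D:552.25, E:757, F:9.25 → nearest is F
(-6.5, -1) — d² to each: A:37, B:24.5, C:13.25, D:290, E:480.25, F:14.5 → nearest is C
(-2.5, 8) — d² to each: A:234, B:212.5, C:55.25, D:269, E:601.25, F:166.5 → nearest is C
(-7, -13.5) — d² to each: A:44.5, B:90, C:256.25, D:438.5, E:406.25, F:130 → nearest is A
2 of the 6 points have C as nearest.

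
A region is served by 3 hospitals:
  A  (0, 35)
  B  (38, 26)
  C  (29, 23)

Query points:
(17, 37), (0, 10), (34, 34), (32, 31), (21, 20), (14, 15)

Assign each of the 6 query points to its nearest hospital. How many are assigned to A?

(17, 37) — d² to each: A:293, B:562, C:340 → nearest is A
(0, 10) — d² to each: A:625, B:1700, C:1010 → nearest is A
(34, 34) — d² to each: A:1157, B:80, C:146 → nearest is B
(32, 31) — d² to each: A:1040, B:61, C:73 → nearest is B
(21, 20) — d² to each: A:666, B:325, C:73 → nearest is C
(14, 15) — d² to each: A:596, B:697, C:289 → nearest is C
2 of the 6 points have A as nearest.

2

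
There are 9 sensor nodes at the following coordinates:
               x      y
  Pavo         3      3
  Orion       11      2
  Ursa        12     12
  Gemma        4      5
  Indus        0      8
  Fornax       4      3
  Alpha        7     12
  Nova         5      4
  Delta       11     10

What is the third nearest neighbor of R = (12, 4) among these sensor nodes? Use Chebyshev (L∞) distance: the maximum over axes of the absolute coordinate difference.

d(R, Pavo) = max(9, 1) = 9
d(R, Orion) = max(1, 2) = 2
d(R, Ursa) = max(0, 8) = 8
d(R, Gemma) = max(8, 1) = 8
d(R, Indus) = max(12, 4) = 12
d(R, Fornax) = max(8, 1) = 8
d(R, Alpha) = max(5, 8) = 8
d(R, Nova) = max(7, 0) = 7
d(R, Delta) = max(1, 6) = 6
Sorted ascending: Orion, Delta, Nova, Ursa, … — the third-nearest is Nova.

Nova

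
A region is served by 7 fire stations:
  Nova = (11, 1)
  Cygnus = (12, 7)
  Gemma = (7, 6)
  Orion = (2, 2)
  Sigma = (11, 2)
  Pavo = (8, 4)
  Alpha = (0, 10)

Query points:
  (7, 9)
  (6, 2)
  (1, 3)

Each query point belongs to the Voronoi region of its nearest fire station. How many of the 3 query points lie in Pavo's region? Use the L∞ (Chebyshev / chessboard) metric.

(7, 9) — d to each: Nova:8, Cygnus:5, Gemma:3, Orion:7, Sigma:7, Pavo:5, Alpha:7 → nearest is Gemma
(6, 2) — d to each: Nova:5, Cygnus:6, Gemma:4, Orion:4, Sigma:5, Pavo:2, Alpha:8 → nearest is Pavo
(1, 3) — d to each: Nova:10, Cygnus:11, Gemma:6, Orion:1, Sigma:10, Pavo:7, Alpha:7 → nearest is Orion
1 of the 3 points has Pavo as nearest.

1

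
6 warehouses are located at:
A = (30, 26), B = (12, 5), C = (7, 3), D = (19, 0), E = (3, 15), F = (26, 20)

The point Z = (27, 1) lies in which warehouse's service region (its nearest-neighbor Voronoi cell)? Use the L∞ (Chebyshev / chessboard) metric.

d(Z,A) = max(3, 25) = 25
d(Z,B) = max(15, 4) = 15
d(Z,C) = max(20, 2) = 20
d(Z,D) = max(8, 1) = 8
d(Z,E) = max(24, 14) = 24
d(Z,F) = max(1, 19) = 19
D is nearest.

D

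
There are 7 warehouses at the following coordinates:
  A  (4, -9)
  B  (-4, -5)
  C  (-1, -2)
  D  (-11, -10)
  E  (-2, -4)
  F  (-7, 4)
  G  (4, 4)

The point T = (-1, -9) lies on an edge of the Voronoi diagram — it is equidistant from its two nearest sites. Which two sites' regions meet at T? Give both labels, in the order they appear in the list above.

Squared distances from T to each site:
|TA|² = 25 + 0 = 25
|TB|² = 9 + 16 = 25
|TC|² = 0 + 49 = 49
|TD|² = 100 + 1 = 101
|TE|² = 1 + 25 = 26
|TF|² = 36 + 169 = 205
|TG|² = 25 + 169 = 194
T is equidistant from A and B (both at squared distance 25), and every other site is strictly farther — so T lies on the A–B Voronoi edge.

A and B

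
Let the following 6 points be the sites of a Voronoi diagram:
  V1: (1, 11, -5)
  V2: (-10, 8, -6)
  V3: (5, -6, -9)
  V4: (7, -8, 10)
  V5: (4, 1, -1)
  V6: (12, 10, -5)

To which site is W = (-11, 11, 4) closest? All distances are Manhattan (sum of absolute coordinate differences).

V2

d(W,V1) = |-11−1| + |11−11| + |4−(-5)| = 12 + 0 + 9 = 21
d(W,V2) = |-11−(-10)| + |11−8| + |4−(-6)| = 1 + 3 + 10 = 14
d(W,V3) = |-11−5| + |11−(-6)| + |4−(-9)| = 16 + 17 + 13 = 46
d(W,V4) = |-11−7| + |11−(-8)| + |4−10| = 18 + 19 + 6 = 43
d(W,V5) = |-11−4| + |11−1| + |4−(-1)| = 15 + 10 + 5 = 30
d(W,V6) = |-11−12| + |11−10| + |4−(-5)| = 23 + 1 + 9 = 33
V2 is nearest.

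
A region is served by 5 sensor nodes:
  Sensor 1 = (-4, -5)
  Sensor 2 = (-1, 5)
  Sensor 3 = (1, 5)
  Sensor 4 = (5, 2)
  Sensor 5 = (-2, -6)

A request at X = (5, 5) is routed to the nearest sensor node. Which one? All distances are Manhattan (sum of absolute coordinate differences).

d(X, Sensor 1) = |5−(-4)| + |5−(-5)| = 9 + 10 = 19
d(X, Sensor 2) = |5−(-1)| + |5−5| = 6 + 0 = 6
d(X, Sensor 3) = |5−1| + |5−5| = 4 + 0 = 4
d(X, Sensor 4) = |5−5| + |5−2| = 0 + 3 = 3
d(X, Sensor 5) = |5−(-2)| + |5−(-6)| = 7 + 11 = 18
The smallest is to Sensor 4, so X lies in the Voronoi region of Sensor 4.

Sensor 4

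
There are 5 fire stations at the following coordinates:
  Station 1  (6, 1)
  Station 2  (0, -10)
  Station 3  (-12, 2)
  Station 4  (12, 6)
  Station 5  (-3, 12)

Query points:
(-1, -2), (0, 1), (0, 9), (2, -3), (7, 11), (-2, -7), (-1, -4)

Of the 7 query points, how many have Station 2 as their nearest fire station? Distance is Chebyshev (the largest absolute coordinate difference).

(-1, -2) — d to each: Station 1:7, Station 2:8, Station 3:11, Station 4:13, Station 5:14 → nearest is Station 1
(0, 1) — d to each: Station 1:6, Station 2:11, Station 3:12, Station 4:12, Station 5:11 → nearest is Station 1
(0, 9) — d to each: Station 1:8, Station 2:19, Station 3:12, Station 4:12, Station 5:3 → nearest is Station 5
(2, -3) — d to each: Station 1:4, Station 2:7, Station 3:14, Station 4:10, Station 5:15 → nearest is Station 1
(7, 11) — d to each: Station 1:10, Station 2:21, Station 3:19, Station 4:5, Station 5:10 → nearest is Station 4
(-2, -7) — d to each: Station 1:8, Station 2:3, Station 3:10, Station 4:14, Station 5:19 → nearest is Station 2
(-1, -4) — d to each: Station 1:7, Station 2:6, Station 3:11, Station 4:13, Station 5:16 → nearest is Station 2
2 of the 7 points have Station 2 as nearest.

2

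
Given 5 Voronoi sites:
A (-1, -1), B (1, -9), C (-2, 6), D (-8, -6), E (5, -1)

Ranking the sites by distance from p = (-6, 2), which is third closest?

Compare squared distances (the ordering matches that of the actual distances):
|pA|² = (-6−(-1))² + (2−(-1))² = 25 + 9 = 34
|pB|² = (-6−1)² + (2−(-9))² = 49 + 121 = 170
|pC|² = (-6−(-2))² + (2−6)² = 16 + 16 = 32
|pD|² = (-6−(-8))² + (2−(-6))² = 4 + 64 = 68
|pE|² = (-6−5)² + (2−(-1))² = 121 + 9 = 130
Sorted ascending: C, A, D, E, … — the third-nearest is D.

D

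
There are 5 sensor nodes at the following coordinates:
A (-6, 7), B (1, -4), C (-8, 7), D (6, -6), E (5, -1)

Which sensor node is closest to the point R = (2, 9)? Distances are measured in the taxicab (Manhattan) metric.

d(R,A) = |2−(-6)| + |9−7| = 8 + 2 = 10
d(R,B) = |2−1| + |9−(-4)| = 1 + 13 = 14
d(R,C) = |2−(-8)| + |9−7| = 10 + 2 = 12
d(R,D) = |2−6| + |9−(-6)| = 4 + 15 = 19
d(R,E) = |2−5| + |9−(-1)| = 3 + 10 = 13
The smallest is to A, so R lies in the Voronoi region of A.

A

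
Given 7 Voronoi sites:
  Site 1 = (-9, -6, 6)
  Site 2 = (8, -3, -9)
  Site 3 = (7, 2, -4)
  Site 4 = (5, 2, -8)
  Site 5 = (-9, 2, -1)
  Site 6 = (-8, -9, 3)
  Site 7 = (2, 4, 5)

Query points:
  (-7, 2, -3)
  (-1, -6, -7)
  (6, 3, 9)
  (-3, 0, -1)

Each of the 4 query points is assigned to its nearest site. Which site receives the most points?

Site 5

(-7, 2, -3) — d² to each: Site 1:149, Site 2:286, Site 3:197, Site 4:169, Site 5:8, Site 6:158, Site 7:149 → nearest is Site 5
(-1, -6, -7) — d² to each: Site 1:233, Site 2:94, Site 3:137, Site 4:101, Site 5:164, Site 6:158, Site 7:253 → nearest is Site 2
(6, 3, 9) — d² to each: Site 1:315, Site 2:364, Site 3:171, Site 4:291, Site 5:326, Site 6:376, Site 7:33 → nearest is Site 7
(-3, 0, -1) — d² to each: Site 1:121, Site 2:194, Site 3:113, Site 4:117, Site 5:40, Site 6:122, Site 7:77 → nearest is Site 5
Tally — Site 2:1, Site 5:2, Site 7:1. Site 5 captures the most (2).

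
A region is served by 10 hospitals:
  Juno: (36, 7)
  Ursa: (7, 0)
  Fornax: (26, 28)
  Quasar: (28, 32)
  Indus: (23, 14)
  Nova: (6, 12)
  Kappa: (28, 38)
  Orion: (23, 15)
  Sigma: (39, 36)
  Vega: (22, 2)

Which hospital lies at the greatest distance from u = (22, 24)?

Ursa

Since √ is increasing, it suffices to compare squared distances:
d²(u, Juno) = (22−36)² + (24−7)² = 196 + 289 = 485
d²(u, Ursa) = (22−7)² + (24−0)² = 225 + 576 = 801
d²(u, Fornax) = (22−26)² + (24−28)² = 16 + 16 = 32
d²(u, Quasar) = (22−28)² + (24−32)² = 36 + 64 = 100
d²(u, Indus) = (22−23)² + (24−14)² = 1 + 100 = 101
d²(u, Nova) = (22−6)² + (24−12)² = 256 + 144 = 400
d²(u, Kappa) = (22−28)² + (24−38)² = 36 + 196 = 232
d²(u, Orion) = (22−23)² + (24−15)² = 1 + 81 = 82
d²(u, Sigma) = (22−39)² + (24−36)² = 289 + 144 = 433
d²(u, Vega) = (22−22)² + (24−2)² = 0 + 484 = 484
The largest is to Ursa.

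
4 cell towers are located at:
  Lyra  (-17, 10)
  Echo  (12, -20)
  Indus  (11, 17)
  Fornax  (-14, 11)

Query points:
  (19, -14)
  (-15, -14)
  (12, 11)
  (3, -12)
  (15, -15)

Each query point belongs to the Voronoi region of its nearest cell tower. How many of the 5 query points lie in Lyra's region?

1

(19, -14) — d² to each: Lyra:1872, Echo:85, Indus:1025, Fornax:1714 → nearest is Echo
(-15, -14) — d² to each: Lyra:580, Echo:765, Indus:1637, Fornax:626 → nearest is Lyra
(12, 11) — d² to each: Lyra:842, Echo:961, Indus:37, Fornax:676 → nearest is Indus
(3, -12) — d² to each: Lyra:884, Echo:145, Indus:905, Fornax:818 → nearest is Echo
(15, -15) — d² to each: Lyra:1649, Echo:34, Indus:1040, Fornax:1517 → nearest is Echo
1 of the 5 points has Lyra as nearest.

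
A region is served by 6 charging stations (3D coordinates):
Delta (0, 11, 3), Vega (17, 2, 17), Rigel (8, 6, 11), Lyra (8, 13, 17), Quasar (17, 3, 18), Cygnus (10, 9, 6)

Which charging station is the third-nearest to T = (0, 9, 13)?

Compare squared distances (the ordering matches that of the actual distances):
d²(T, Delta) = (0−0)² + (9−11)² + (13−3)² = 0 + 4 + 100 = 104
d²(T, Vega) = (0−17)² + (9−2)² + (13−17)² = 289 + 49 + 16 = 354
d²(T, Rigel) = (0−8)² + (9−6)² + (13−11)² = 64 + 9 + 4 = 77
d²(T, Lyra) = (0−8)² + (9−13)² + (13−17)² = 64 + 16 + 16 = 96
d²(T, Quasar) = (0−17)² + (9−3)² + (13−18)² = 289 + 36 + 25 = 350
d²(T, Cygnus) = (0−10)² + (9−9)² + (13−6)² = 100 + 0 + 49 = 149
Sorted ascending: Rigel, Lyra, Delta, Cygnus, … — the third-nearest is Delta.

Delta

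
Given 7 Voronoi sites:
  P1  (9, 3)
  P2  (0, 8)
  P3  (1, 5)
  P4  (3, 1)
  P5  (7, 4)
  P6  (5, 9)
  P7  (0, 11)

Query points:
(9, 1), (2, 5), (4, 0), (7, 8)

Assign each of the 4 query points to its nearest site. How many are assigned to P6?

1

(9, 1) — d² to each: P1:4, P2:130, P3:80, P4:36, P5:13, P6:80, P7:181 → nearest is P1
(2, 5) — d² to each: P1:53, P2:13, P3:1, P4:17, P5:26, P6:25, P7:40 → nearest is P3
(4, 0) — d² to each: P1:34, P2:80, P3:34, P4:2, P5:25, P6:82, P7:137 → nearest is P4
(7, 8) — d² to each: P1:29, P2:49, P3:45, P4:65, P5:16, P6:5, P7:58 → nearest is P6
1 of the 4 points has P6 as nearest.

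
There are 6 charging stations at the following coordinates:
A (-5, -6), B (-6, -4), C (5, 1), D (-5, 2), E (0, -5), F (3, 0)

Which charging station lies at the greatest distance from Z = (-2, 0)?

C

Compare squared distances (the ordering matches that of the actual distances):
|ZA|² = (-2−(-5))² + (0−(-6))² = 9 + 36 = 45
|ZB|² = (-2−(-6))² + (0−(-4))² = 16 + 16 = 32
|ZC|² = (-2−5)² + (0−1)² = 49 + 1 = 50
|ZD|² = (-2−(-5))² + (0−2)² = 9 + 4 = 13
|ZE|² = (-2−0)² + (0−(-5))² = 4 + 25 = 29
|ZF|² = (-2−3)² + (0−0)² = 25 + 0 = 25
The largest is to C.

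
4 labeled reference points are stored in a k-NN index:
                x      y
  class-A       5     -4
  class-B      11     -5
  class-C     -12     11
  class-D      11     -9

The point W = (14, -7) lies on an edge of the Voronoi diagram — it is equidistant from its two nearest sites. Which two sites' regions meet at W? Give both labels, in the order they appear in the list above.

class-B and class-D

Squared distances from W to each site:
d²(W, class-A) = (14−5)² + (-7−(-4))² = 81 + 9 = 90
d²(W, class-B) = (14−11)² + (-7−(-5))² = 9 + 4 = 13
d²(W, class-C) = (14−(-12))² + (-7−11)² = 676 + 324 = 1000
d²(W, class-D) = (14−11)² + (-7−(-9))² = 9 + 4 = 13
W is equidistant from class-B and class-D (both at squared distance 13), and every other site is strictly farther — so W lies on the class-B–class-D Voronoi edge.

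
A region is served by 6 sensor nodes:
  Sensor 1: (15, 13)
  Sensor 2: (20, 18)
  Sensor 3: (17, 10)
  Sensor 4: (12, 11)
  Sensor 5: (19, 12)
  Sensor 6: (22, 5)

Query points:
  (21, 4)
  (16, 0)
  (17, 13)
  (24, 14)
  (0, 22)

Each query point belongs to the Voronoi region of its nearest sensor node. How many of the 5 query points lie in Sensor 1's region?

1

(21, 4) — d² to each: Sensor 1:117, Sensor 2:197, Sensor 3:52, Sensor 4:130, Sensor 5:68, Sensor 6:2 → nearest is Sensor 6
(16, 0) — d² to each: Sensor 1:170, Sensor 2:340, Sensor 3:101, Sensor 4:137, Sensor 5:153, Sensor 6:61 → nearest is Sensor 6
(17, 13) — d² to each: Sensor 1:4, Sensor 2:34, Sensor 3:9, Sensor 4:29, Sensor 5:5, Sensor 6:89 → nearest is Sensor 1
(24, 14) — d² to each: Sensor 1:82, Sensor 2:32, Sensor 3:65, Sensor 4:153, Sensor 5:29, Sensor 6:85 → nearest is Sensor 5
(0, 22) — d² to each: Sensor 1:306, Sensor 2:416, Sensor 3:433, Sensor 4:265, Sensor 5:461, Sensor 6:773 → nearest is Sensor 4
1 of the 5 points has Sensor 1 as nearest.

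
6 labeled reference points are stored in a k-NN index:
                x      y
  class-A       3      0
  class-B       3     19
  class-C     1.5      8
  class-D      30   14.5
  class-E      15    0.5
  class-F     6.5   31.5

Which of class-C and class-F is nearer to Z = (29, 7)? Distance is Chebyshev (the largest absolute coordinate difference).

d(Z, class-C) = max(27.5, 1) = 27.5
d(Z, class-F) = max(22.5, 24.5) = 24.5
27.5 > 24.5, so class-F is closer.

class-F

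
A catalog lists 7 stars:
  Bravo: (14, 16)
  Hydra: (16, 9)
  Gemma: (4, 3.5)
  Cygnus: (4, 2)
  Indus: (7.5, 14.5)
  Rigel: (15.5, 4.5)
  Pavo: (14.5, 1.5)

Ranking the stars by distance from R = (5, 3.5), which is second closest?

Since √ is increasing, it suffices to compare squared distances:
d²(R, Bravo) = (5−14)² + (3.5−16)² = 81 + 156.25 = 237.25
d²(R, Hydra) = (5−16)² + (3.5−9)² = 121 + 30.25 = 151.25
d²(R, Gemma) = (5−4)² + (3.5−3.5)² = 1 + 0 = 1
d²(R, Cygnus) = (5−4)² + (3.5−2)² = 1 + 2.25 = 3.25
d²(R, Indus) = (5−7.5)² + (3.5−14.5)² = 6.25 + 121 = 127.25
d²(R, Rigel) = (5−15.5)² + (3.5−4.5)² = 110.25 + 1 = 111.25
d²(R, Pavo) = (5−14.5)² + (3.5−1.5)² = 90.25 + 4 = 94.25
Sorted ascending: Gemma, Cygnus, Pavo, … — the second-nearest is Cygnus.

Cygnus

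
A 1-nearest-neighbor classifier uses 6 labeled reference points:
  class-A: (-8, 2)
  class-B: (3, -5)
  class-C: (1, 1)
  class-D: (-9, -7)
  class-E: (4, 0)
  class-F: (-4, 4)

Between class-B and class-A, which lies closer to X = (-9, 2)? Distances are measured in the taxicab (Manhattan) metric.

d(X, class-B) = |-9−3| + |2−(-5)| = 12 + 7 = 19
d(X, class-A) = |-9−(-8)| + |2−2| = 1 + 0 = 1
19 > 1, so class-A is closer.

class-A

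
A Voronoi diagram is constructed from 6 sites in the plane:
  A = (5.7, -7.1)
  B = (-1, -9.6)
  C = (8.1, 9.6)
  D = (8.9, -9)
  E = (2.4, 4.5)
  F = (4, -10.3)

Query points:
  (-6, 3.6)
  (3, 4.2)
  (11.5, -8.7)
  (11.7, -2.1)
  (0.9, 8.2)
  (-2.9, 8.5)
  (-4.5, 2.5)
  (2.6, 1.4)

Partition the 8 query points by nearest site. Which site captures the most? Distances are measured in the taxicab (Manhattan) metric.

(-6, 3.6) — d to each: A:22.4, B:18.2, C:20.1, D:27.5, E:9.3, F:23.9 → nearest is E
(3, 4.2) — d to each: A:14, B:17.8, C:10.5, D:19.1, E:0.9, F:15.5 → nearest is E
(11.5, -8.7) — d to each: A:7.4, B:13.4, C:21.7, D:2.9, E:22.3, F:9.1 → nearest is D
(11.7, -2.1) — d to each: A:11, B:20.2, C:15.3, D:9.7, E:15.9, F:15.9 → nearest is D
(0.9, 8.2) — d to each: A:20.1, B:19.7, C:8.6, D:25.2, E:5.2, F:21.6 → nearest is E
(-2.9, 8.5) — d to each: A:24.2, B:20, C:12.1, D:29.3, E:9.3, F:25.7 → nearest is E
(-4.5, 2.5) — d to each: A:19.8, B:15.6, C:19.7, D:24.9, E:8.9, F:21.3 → nearest is E
(2.6, 1.4) — d to each: A:11.6, B:14.6, C:13.7, D:16.7, E:3.3, F:13.1 → nearest is E
Tally — D:2, E:6. E captures the most (6).

E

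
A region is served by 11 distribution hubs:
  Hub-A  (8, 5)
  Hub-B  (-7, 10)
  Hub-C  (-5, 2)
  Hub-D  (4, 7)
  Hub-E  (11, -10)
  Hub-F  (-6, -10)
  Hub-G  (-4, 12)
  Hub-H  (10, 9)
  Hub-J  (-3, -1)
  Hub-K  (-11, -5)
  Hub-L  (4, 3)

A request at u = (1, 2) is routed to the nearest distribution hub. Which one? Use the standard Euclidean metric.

Hub-L

Since √ is increasing, it suffices to compare squared distances:
d²(u, Hub-A) = 49 + 9 = 58
d²(u, Hub-B) = 64 + 64 = 128
d²(u, Hub-C) = 36 + 0 = 36
d²(u, Hub-D) = 9 + 25 = 34
d²(u, Hub-E) = 100 + 144 = 244
d²(u, Hub-F) = 49 + 144 = 193
d²(u, Hub-G) = 25 + 100 = 125
d²(u, Hub-H) = 81 + 49 = 130
d²(u, Hub-J) = 16 + 9 = 25
d²(u, Hub-K) = 144 + 49 = 193
d²(u, Hub-L) = 9 + 1 = 10
The smallest is to Hub-L, so u lies in the Voronoi region of Hub-L.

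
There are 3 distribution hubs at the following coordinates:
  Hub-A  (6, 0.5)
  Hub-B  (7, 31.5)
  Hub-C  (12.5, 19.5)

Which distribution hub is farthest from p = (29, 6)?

Squared Euclidean distances:
d²(p, Hub-A) = (29−6)² + (6−0.5)² = 529 + 30.25 = 559.25
d²(p, Hub-B) = (29−7)² + (6−31.5)² = 484 + 650.25 = 1134.25
d²(p, Hub-C) = (29−12.5)² + (6−19.5)² = 272.25 + 182.25 = 454.5
The largest is to Hub-B.

Hub-B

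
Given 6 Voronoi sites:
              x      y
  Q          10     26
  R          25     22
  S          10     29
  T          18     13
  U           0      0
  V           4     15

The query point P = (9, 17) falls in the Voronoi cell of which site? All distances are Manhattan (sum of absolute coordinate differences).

d(P,Q) = |9−10| + |17−26| = 1 + 9 = 10
d(P,R) = |9−25| + |17−22| = 16 + 5 = 21
d(P,S) = |9−10| + |17−29| = 1 + 12 = 13
d(P,T) = |9−18| + |17−13| = 9 + 4 = 13
d(P,U) = |9−0| + |17−0| = 9 + 17 = 26
d(P,V) = |9−4| + |17−15| = 5 + 2 = 7
V is nearest.

V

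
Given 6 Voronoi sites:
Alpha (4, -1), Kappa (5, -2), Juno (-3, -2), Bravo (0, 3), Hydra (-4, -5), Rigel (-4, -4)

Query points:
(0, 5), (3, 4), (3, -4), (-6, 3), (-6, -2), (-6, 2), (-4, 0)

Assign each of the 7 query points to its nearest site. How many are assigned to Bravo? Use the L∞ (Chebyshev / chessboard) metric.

2

(0, 5) — d to each: Alpha:6, Kappa:7, Juno:7, Bravo:2, Hydra:10, Rigel:9 → nearest is Bravo
(3, 4) — d to each: Alpha:5, Kappa:6, Juno:6, Bravo:3, Hydra:9, Rigel:8 → nearest is Bravo
(3, -4) — d to each: Alpha:3, Kappa:2, Juno:6, Bravo:7, Hydra:7, Rigel:7 → nearest is Kappa
(-6, 3) — d to each: Alpha:10, Kappa:11, Juno:5, Bravo:6, Hydra:8, Rigel:7 → nearest is Juno
(-6, -2) — d to each: Alpha:10, Kappa:11, Juno:3, Bravo:6, Hydra:3, Rigel:2 → nearest is Rigel
(-6, 2) — d to each: Alpha:10, Kappa:11, Juno:4, Bravo:6, Hydra:7, Rigel:6 → nearest is Juno
(-4, 0) — d to each: Alpha:8, Kappa:9, Juno:2, Bravo:4, Hydra:5, Rigel:4 → nearest is Juno
2 of the 7 points have Bravo as nearest.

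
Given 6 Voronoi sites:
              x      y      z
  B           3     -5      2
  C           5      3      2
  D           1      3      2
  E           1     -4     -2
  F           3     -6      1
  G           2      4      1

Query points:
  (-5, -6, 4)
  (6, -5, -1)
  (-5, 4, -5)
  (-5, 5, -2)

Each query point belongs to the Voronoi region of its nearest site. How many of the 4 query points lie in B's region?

1

(-5, -6, 4) — d² to each: B:69, C:185, D:121, E:76, F:73, G:158 → nearest is B
(6, -5, -1) — d² to each: B:18, C:74, D:98, E:27, F:14, G:101 → nearest is F
(-5, 4, -5) — d² to each: B:194, C:150, D:86, E:109, F:200, G:85 → nearest is G
(-5, 5, -2) — d² to each: B:180, C:120, D:56, E:117, F:194, G:59 → nearest is D
1 of the 4 points has B as nearest.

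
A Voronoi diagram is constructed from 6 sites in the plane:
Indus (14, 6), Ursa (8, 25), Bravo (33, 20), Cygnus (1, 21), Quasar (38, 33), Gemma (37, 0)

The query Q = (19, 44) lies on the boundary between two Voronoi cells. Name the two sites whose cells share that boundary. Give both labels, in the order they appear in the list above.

Ursa and Quasar

Squared distances from Q to each site:
d²(Q, Indus) = (19−14)² + (44−6)² = 25 + 1444 = 1469
d²(Q, Ursa) = (19−8)² + (44−25)² = 121 + 361 = 482
d²(Q, Bravo) = (19−33)² + (44−20)² = 196 + 576 = 772
d²(Q, Cygnus) = (19−1)² + (44−21)² = 324 + 529 = 853
d²(Q, Quasar) = (19−38)² + (44−33)² = 361 + 121 = 482
d²(Q, Gemma) = (19−37)² + (44−0)² = 324 + 1936 = 2260
Q is equidistant from Ursa and Quasar (both at squared distance 482), and every other site is strictly farther — so Q lies on the Ursa–Quasar Voronoi edge.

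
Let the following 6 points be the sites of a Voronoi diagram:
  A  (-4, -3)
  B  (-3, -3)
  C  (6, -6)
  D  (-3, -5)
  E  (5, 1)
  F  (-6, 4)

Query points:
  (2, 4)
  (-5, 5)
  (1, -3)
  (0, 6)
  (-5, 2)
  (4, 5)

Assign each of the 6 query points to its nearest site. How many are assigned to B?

(2, 4) — d² to each: A:85, B:74, C:116, D:106, E:18, F:64 → nearest is E
(-5, 5) — d² to each: A:65, B:68, C:242, D:104, E:116, F:2 → nearest is F
(1, -3) — d² to each: A:25, B:16, C:34, D:20, E:32, F:98 → nearest is B
(0, 6) — d² to each: A:97, B:90, C:180, D:130, E:50, F:40 → nearest is F
(-5, 2) — d² to each: A:26, B:29, C:185, D:53, E:101, F:5 → nearest is F
(4, 5) — d² to each: A:128, B:113, C:125, D:149, E:17, F:101 → nearest is E
1 of the 6 points has B as nearest.

1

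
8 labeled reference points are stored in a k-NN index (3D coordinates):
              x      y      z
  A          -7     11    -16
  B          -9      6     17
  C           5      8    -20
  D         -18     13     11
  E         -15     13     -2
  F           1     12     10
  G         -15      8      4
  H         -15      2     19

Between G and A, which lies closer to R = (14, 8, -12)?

Compare squared distances:
|RG|² = (14−(-15))² + (8−8)² + (-12−4)² = 841 + 0 + 256 = 1097
|RA|² = (14−(-7))² + (8−11)² + (-12−(-16))² = 441 + 9 + 16 = 466
1097 > 466, so A is closer.

A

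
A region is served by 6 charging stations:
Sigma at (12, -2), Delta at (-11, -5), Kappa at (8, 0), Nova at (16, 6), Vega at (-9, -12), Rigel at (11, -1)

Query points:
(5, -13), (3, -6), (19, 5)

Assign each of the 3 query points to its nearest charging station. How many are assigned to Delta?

0

(5, -13) — d² to each: Sigma:170, Delta:320, Kappa:178, Nova:482, Vega:197, Rigel:180 → nearest is Sigma
(3, -6) — d² to each: Sigma:97, Delta:197, Kappa:61, Nova:313, Vega:180, Rigel:89 → nearest is Kappa
(19, 5) — d² to each: Sigma:98, Delta:1000, Kappa:146, Nova:10, Vega:1073, Rigel:100 → nearest is Nova
0 of the 3 points have Delta as nearest.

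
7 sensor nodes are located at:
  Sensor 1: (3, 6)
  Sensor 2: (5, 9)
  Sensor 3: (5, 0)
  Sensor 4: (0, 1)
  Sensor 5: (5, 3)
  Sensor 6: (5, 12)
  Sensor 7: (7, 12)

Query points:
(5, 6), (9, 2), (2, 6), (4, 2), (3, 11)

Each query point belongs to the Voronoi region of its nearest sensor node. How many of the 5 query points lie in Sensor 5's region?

2

(5, 6) — d² to each: Sensor 1:4, Sensor 2:9, Sensor 3:36, Sensor 4:50, Sensor 5:9, Sensor 6:36, Sensor 7:40 → nearest is Sensor 1
(9, 2) — d² to each: Sensor 1:52, Sensor 2:65, Sensor 3:20, Sensor 4:82, Sensor 5:17, Sensor 6:116, Sensor 7:104 → nearest is Sensor 5
(2, 6) — d² to each: Sensor 1:1, Sensor 2:18, Sensor 3:45, Sensor 4:29, Sensor 5:18, Sensor 6:45, Sensor 7:61 → nearest is Sensor 1
(4, 2) — d² to each: Sensor 1:17, Sensor 2:50, Sensor 3:5, Sensor 4:17, Sensor 5:2, Sensor 6:101, Sensor 7:109 → nearest is Sensor 5
(3, 11) — d² to each: Sensor 1:25, Sensor 2:8, Sensor 3:125, Sensor 4:109, Sensor 5:68, Sensor 6:5, Sensor 7:17 → nearest is Sensor 6
2 of the 5 points have Sensor 5 as nearest.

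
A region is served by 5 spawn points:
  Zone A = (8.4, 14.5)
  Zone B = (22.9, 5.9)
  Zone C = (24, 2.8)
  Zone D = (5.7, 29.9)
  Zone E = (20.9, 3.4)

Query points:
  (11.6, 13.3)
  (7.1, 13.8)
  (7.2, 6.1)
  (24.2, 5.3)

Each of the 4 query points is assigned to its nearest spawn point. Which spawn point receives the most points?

(11.6, 13.3) — d² to each: Zone A:11.68, Zone B:182.45, Zone C:264.01, Zone D:310.37, Zone E:184.5 → nearest is Zone A
(7.1, 13.8) — d² to each: Zone A:2.18, Zone B:312.05, Zone C:406.61, Zone D:261.17, Zone E:298.6 → nearest is Zone A
(7.2, 6.1) — d² to each: Zone A:72, Zone B:246.53, Zone C:293.13, Zone D:568.69, Zone E:194.98 → nearest is Zone A
(24.2, 5.3) — d² to each: Zone A:334.28, Zone B:2.05, Zone C:6.29, Zone D:947.41, Zone E:14.5 → nearest is Zone B
Tally — Zone A:3, Zone B:1. Zone A captures the most (3).

Zone A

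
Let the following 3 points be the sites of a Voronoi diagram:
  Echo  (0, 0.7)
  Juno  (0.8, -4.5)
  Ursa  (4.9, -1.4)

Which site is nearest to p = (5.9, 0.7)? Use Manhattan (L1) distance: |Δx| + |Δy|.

d(p, Echo) = |5.9−0| + |0.7−0.7| = 5.9 + 0 = 5.9
d(p, Juno) = |5.9−0.8| + |0.7−(-4.5)| = 5.1 + 5.2 = 10.3
d(p, Ursa) = |5.9−4.9| + |0.7−(-1.4)| = 1 + 2.1 = 3.1
Ursa is nearest.

Ursa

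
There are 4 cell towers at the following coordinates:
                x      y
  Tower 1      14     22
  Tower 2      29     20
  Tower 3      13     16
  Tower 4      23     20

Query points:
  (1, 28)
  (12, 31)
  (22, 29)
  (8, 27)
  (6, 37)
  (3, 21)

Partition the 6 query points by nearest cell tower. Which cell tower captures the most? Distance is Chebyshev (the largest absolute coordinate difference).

(1, 28) — d to each: Tower 1:13, Tower 2:28, Tower 3:12, Tower 4:22 → nearest is Tower 3
(12, 31) — d to each: Tower 1:9, Tower 2:17, Tower 3:15, Tower 4:11 → nearest is Tower 1
(22, 29) — d to each: Tower 1:8, Tower 2:9, Tower 3:13, Tower 4:9 → nearest is Tower 1
(8, 27) — d to each: Tower 1:6, Tower 2:21, Tower 3:11, Tower 4:15 → nearest is Tower 1
(6, 37) — d to each: Tower 1:15, Tower 2:23, Tower 3:21, Tower 4:17 → nearest is Tower 1
(3, 21) — d to each: Tower 1:11, Tower 2:26, Tower 3:10, Tower 4:20 → nearest is Tower 3
Tally — Tower 1:4, Tower 3:2. Tower 1 captures the most (4).

Tower 1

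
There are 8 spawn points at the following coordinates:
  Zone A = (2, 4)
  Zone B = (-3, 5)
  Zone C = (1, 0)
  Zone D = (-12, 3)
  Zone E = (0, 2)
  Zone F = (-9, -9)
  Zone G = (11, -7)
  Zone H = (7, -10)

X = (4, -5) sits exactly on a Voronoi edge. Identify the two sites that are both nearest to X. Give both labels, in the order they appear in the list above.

Squared distances from X to each site:
d²(X, Zone A) = 4 + 81 = 85
d²(X, Zone B) = 49 + 100 = 149
d²(X, Zone C) = 9 + 25 = 34
d²(X, Zone D) = 256 + 64 = 320
d²(X, Zone E) = 16 + 49 = 65
d²(X, Zone F) = 169 + 16 = 185
d²(X, Zone G) = 49 + 4 = 53
d²(X, Zone H) = 9 + 25 = 34
X is equidistant from Zone C and Zone H (both at squared distance 34), and every other site is strictly farther — so X lies on the Zone C–Zone H Voronoi edge.

Zone C and Zone H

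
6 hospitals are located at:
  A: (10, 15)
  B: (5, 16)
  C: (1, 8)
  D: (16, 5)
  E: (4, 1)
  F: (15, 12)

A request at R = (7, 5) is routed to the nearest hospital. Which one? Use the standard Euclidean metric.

E

Squared Euclidean distances:
|RA|² = (7−10)² + (5−15)² = 9 + 100 = 109
|RB|² = (7−5)² + (5−16)² = 4 + 121 = 125
|RC|² = (7−1)² + (5−8)² = 36 + 9 = 45
|RD|² = (7−16)² + (5−5)² = 81 + 0 = 81
|RE|² = (7−4)² + (5−1)² = 9 + 16 = 25
|RF|² = (7−15)² + (5−12)² = 64 + 49 = 113
E is nearest.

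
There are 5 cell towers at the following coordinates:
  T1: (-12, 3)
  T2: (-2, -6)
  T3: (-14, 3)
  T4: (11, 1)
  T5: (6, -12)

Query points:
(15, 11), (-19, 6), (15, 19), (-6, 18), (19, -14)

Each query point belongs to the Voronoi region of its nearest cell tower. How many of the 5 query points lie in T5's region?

(15, 11) — d² to each: T1:793, T2:578, T3:905, T4:116, T5:610 → nearest is T4
(-19, 6) — d² to each: T1:58, T2:433, T3:34, T4:925, T5:949 → nearest is T3
(15, 19) — d² to each: T1:985, T2:914, T3:1097, T4:340, T5:1042 → nearest is T4
(-6, 18) — d² to each: T1:261, T2:592, T3:289, T4:578, T5:1044 → nearest is T1
(19, -14) — d² to each: T1:1250, T2:505, T3:1378, T4:289, T5:173 → nearest is T5
1 of the 5 points has T5 as nearest.

1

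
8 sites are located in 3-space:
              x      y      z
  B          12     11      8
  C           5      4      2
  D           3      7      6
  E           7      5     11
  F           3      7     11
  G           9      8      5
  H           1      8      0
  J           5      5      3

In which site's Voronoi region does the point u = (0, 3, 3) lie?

C

Since √ is increasing, it suffices to compare squared distances:
|uB|² = (0−12)² + (3−11)² + (3−8)² = 144 + 64 + 25 = 233
|uC|² = (0−5)² + (3−4)² + (3−2)² = 25 + 1 + 1 = 27
|uD|² = (0−3)² + (3−7)² + (3−6)² = 9 + 16 + 9 = 34
|uE|² = (0−7)² + (3−5)² + (3−11)² = 49 + 4 + 64 = 117
|uF|² = (0−3)² + (3−7)² + (3−11)² = 9 + 16 + 64 = 89
|uG|² = (0−9)² + (3−8)² + (3−5)² = 81 + 25 + 4 = 110
|uH|² = (0−1)² + (3−8)² + (3−0)² = 1 + 25 + 9 = 35
|uJ|² = (0−5)² + (3−5)² + (3−3)² = 25 + 4 + 0 = 29
C is nearest.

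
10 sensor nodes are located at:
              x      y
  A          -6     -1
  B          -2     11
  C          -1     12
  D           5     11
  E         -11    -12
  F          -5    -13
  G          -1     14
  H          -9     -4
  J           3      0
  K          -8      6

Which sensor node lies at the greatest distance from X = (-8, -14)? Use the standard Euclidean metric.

Squared Euclidean distances:
|XA|² = (-8−(-6))² + (-14−(-1))² = 4 + 169 = 173
|XB|² = (-8−(-2))² + (-14−11)² = 36 + 625 = 661
|XC|² = (-8−(-1))² + (-14−12)² = 49 + 676 = 725
|XD|² = (-8−5)² + (-14−11)² = 169 + 625 = 794
|XE|² = (-8−(-11))² + (-14−(-12))² = 9 + 4 = 13
|XF|² = (-8−(-5))² + (-14−(-13))² = 9 + 1 = 10
|XG|² = (-8−(-1))² + (-14−14)² = 49 + 784 = 833
|XH|² = (-8−(-9))² + (-14−(-4))² = 1 + 100 = 101
|XJ|² = (-8−3)² + (-14−0)² = 121 + 196 = 317
|XK|² = (-8−(-8))² + (-14−6)² = 0 + 400 = 400
The largest is to G.

G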